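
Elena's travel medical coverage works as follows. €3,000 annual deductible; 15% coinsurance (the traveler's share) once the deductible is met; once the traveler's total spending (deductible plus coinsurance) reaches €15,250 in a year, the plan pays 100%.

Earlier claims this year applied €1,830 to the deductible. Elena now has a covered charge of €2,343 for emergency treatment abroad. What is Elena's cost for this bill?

Deductible still to meet: €3,000 − €1,830 = €1,170.
That leaves €2,343 − €1,170 = €1,173 for coinsurance.
Coinsurance: €1,173 × 15% = €175.95.
That puts the traveler's cost at €1,170 + €175.95 = €1,345.95 before any cap.
Total out-of-pocket so far would be €1,830 + €1,345.95 = €3,175.95, below the €15,250 cap — no reduction.

€1,345.95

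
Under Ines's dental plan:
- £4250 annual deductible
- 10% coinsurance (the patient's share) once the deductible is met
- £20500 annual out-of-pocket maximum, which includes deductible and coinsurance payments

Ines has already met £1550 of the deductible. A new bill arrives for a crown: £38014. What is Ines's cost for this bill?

£1550 of the £4250 deductible is already met, leaving £2700.
That leaves £38014 − £2700 = £35314 for coinsurance.
10% of £35314 = £3531.40 falls to the patient.
That puts the patient's cost at £2700 + £3531.40 = £6231.40 before any cap.
Cumulative spending £1550 + £6231.40 = £7781.40 stays under the £20500 maximum.

£6231.40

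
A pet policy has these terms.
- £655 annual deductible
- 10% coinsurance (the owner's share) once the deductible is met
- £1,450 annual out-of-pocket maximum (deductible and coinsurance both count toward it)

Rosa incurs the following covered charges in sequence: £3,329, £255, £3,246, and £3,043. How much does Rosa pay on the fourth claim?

#1 (£3,329): deductible takes £655, £2,674 remains; 10% of £2,674 = £267.40. Owner owes £922.40 (running OOP £922.40).
#2 (£255): deductible already satisfied, so owner's share is 10% × £255 = £25.50. Cost to owner: £25.50. OOP to date £947.90.
#3 (£3,246): 10% coinsurance on £3,246 = £324.60. Owner pays £324.60; OOP now £1,272.50.
#4 (£3,043): deductible already satisfied, so owner's share is 10% × £3,043 = £304.30. OOP would hit £1,576.80 > £1,450, so the cap limits the owner to £1,450 − £1,272.50 = £177.50.

£177.50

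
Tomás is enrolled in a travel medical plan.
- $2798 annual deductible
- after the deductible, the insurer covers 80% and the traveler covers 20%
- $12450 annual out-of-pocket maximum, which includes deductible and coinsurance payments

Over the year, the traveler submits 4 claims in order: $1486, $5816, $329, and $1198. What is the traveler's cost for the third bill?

$65.80

Claim 1 — $1486: entire amount goes to the deductible. Traveler owes $1486 (running OOP $1486).
Claim 2 — $5816: $1312 to deductible, leaving $4504; coinsurance $4504 × 20% = $900.80. Cost to traveler: $2212.80. OOP to date $3698.80.
Claim 3 — $329: 20% coinsurance on $329 = $65.80. Traveler pays $65.80; OOP now $3764.60.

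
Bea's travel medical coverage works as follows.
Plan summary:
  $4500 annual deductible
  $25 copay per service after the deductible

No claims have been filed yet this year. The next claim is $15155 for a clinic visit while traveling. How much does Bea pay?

$4525

The full $4500 deductible is still open; $4500 of this bill applies to it.
That leaves $15155 − $4500 = $10655 for the copay.
Copay on this service: $25.
Traveler responsibility: $4500 + $25 = $4525.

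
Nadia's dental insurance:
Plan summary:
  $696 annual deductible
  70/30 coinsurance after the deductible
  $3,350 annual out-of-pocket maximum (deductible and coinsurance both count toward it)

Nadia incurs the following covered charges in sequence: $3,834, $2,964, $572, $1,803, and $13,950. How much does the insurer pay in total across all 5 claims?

$19,773

Claim 1 ($3,834): $696 to deductible, leaving $3,138; coinsurance $3,138 × 30% = $941.40. Cost to patient: $1,637.40. OOP to date $1,637.40. Plan pays $3,834 − $1,637.40 = $2,196.60.
Claim 2 ($2,964): deductible already satisfied, so patient's share is 30% × $2,964 = $889.20. Cost to patient: $889.20. OOP to date $2,526.60. Plan pays $2,964 − $889.20 = $2,074.80.
Claim 3 ($572): 30% coinsurance on $572 = $171.60. Cost to patient: $171.60. OOP to date $2,698.20. Insurer: $572 − $171.60 = $400.40.
Claim 4 ($1,803): deductible met; 30% of $1,803 = $540.90. Cost to patient: $540.90. OOP to date $3,239.10. Insurer: $1,803 − $540.90 = $1,262.10.
Claim 5 ($13,950): deductible already satisfied, so patient's share is 30% × $13,950 = $4,185. OOP would hit $7,424.10 > $3,350, so the cap limits the patient to $3,350 − $3,239.10 = $110.90. Plan pays $13,950 − $110.90 = $13,839.10.
Insurer total = bills − patient's total = $23,123 − $3,350 = $19,773.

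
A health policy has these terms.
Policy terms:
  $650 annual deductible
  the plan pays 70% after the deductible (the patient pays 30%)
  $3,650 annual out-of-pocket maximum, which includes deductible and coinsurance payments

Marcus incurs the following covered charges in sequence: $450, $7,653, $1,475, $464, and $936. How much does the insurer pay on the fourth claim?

$324.80

#1 ($450): all of it applies to the deductible. Patient pays $450; OOP now $450. Insurer: $450 − $450 = $0.
#2 ($7,653): deductible takes $200, $7,453 remains; 30% of $7,453 = $2,235.90. Patient pays $2,435.90; OOP now $2,885.90. Insurer: $7,653 − $2,435.90 = $5,217.10.
#3 ($1,475): deductible met; 30% of $1,475 = $442.50. Patient pays $442.50; OOP now $3,328.40. Insurer: $1,475 − $442.50 = $1,032.50.
#4 ($464): 30% coinsurance on $464 = $139.20. Patient pays $139.20; OOP now $3,467.60. Insurer: $464 − $139.20 = $324.80.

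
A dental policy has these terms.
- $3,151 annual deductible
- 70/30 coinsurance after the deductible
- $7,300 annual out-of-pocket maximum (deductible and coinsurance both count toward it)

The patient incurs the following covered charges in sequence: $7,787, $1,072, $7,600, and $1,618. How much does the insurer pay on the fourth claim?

$1,461.40

#1 ($7,787): $3,151 finishes the deductible; $4,636 goes to coinsurance; 30% of $4,636 = $1,390.80. Patient owes $4,541.80 (running OOP $4,541.80). Plan pays $7,787 − $4,541.80 = $3,245.20.
#2 ($1,072): 30% coinsurance on $1,072 = $321.60. Patient pays $321.60; OOP now $4,863.40. Insurer: $1,072 − $321.60 = $750.40.
#3 ($7,600): deductible already satisfied, so patient's share is 30% × $7,600 = $2,280. Cost to patient: $2,280. OOP to date $7,143.40. Insurer: $7,600 − $2,280 = $5,320.
#4 ($1,618): deductible met; 30% of $1,618 = $485.40. That would push OOP to $7,628.80, over the $7,300 cap, so patient pays $7,300 − $7,143.40 = $156.60. Plan pays $1,618 − $156.60 = $1,461.40.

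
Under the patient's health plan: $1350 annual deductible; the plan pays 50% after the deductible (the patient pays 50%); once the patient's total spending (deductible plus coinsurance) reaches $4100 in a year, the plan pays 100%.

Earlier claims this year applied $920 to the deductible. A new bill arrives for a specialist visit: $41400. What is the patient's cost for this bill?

Remaining deductible: $1350 − $920 = $430.
After the $430 deductible portion, $41400 − $430 = $40970 is subject to coinsurance.
Coinsurance: $40970 × 50% = $20485.
That puts the patient's cost at $430 + $20485 = $20915 before any cap.
Adding $20915 to the $920 already spent would give $21835, which exceeds the $4100 cap; the patient pays just $4100 − $920 = $3180.

$3180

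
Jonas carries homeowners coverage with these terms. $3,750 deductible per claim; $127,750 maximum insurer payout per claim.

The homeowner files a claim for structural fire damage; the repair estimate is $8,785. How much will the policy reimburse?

$5,035

Subtract the deductible: $8,785 − $3,750 = $5,035.
That's under the $127,750 cap, so the insurer reimburses the full $5,035.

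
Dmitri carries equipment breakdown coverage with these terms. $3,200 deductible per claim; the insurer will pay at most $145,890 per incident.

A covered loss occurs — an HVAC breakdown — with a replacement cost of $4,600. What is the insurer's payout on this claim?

Subtract the deductible: $4,600 − $3,200 = $1,400.
$1,400 is within the $145,890 limit, so the insurer pays $1,400.

$1,400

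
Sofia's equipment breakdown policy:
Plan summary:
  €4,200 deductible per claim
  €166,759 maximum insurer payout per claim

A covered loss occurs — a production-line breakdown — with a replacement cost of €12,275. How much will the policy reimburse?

Less the €4,200 deductible: €12,275 − €4,200 = €8,075.
That's under the €166,759 cap, so the insurer reimburses the full €8,075.

€8,075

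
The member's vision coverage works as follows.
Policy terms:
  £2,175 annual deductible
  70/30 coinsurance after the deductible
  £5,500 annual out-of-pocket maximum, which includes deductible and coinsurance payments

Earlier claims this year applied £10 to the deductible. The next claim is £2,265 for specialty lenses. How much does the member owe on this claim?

£2,195

£10 of the £2,175 deductible is already met, leaving £2,165.
That leaves £2,265 − £2,165 = £100 for coinsurance.
30% of £100 = £30 falls to the member.
Member responsibility before any cap: £2,165 + £30 = £2,195.
Cumulative spending £10 + £2,195 = £2,205 stays under the £5,500 maximum.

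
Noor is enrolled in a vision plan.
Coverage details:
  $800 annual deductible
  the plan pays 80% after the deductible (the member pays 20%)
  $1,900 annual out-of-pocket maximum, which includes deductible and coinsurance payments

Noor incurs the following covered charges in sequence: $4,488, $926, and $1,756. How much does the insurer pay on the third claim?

$1,578.80

#1 ($4,488): deductible takes $800, $3,688 remains; member's 20% is $737.60. Cost to member: $1,537.60. OOP to date $1,537.60. Insurer: $4,488 − $1,537.60 = $2,950.40.
#2 ($926): deductible met; 20% of $926 = $185.20. Member pays $185.20; OOP now $1,722.80. Plan pays $926 − $185.20 = $740.80.
#3 ($1,756): 20% coinsurance on $1,756 = $351.20. That would push OOP to $2,074, over the $1,900 cap, so member pays $1,900 − $1,722.80 = $177.20. Insurer: $1,756 − $177.20 = $1,578.80.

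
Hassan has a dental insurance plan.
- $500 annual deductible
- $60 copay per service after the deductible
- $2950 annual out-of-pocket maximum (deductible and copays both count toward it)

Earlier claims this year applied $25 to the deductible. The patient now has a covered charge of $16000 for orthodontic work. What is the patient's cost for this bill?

$535

Remaining deductible: $500 − $25 = $475.
That leaves $16000 − $475 = $15525 for the copay.
Copay on this service: $60.
That puts the patient's cost at $475 + $60 = $535 before any cap.
Total out-of-pocket so far would be $25 + $535 = $560, below the $2950 cap — no reduction.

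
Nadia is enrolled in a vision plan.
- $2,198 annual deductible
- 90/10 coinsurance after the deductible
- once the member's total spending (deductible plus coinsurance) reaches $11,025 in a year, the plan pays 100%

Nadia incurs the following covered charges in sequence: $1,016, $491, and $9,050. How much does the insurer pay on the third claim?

Bill 1, $1,016: entire amount goes to the deductible. Cost to member: $1,016. OOP to date $1,016. Plan pays $1,016 − $1,016 = $0.
Bill 2, $491: entire amount goes to the deductible. Member pays $491; OOP now $1,507. Plan pays $491 − $491 = $0.
Bill 3, $9,050: $691 to deductible, leaving $8,359; coinsurance $8,359 × 10% = $835.90. Cost to member: $1,526.90. OOP to date $3,033.90. Plan pays $9,050 − $1,526.90 = $7,523.10.

$7,523.10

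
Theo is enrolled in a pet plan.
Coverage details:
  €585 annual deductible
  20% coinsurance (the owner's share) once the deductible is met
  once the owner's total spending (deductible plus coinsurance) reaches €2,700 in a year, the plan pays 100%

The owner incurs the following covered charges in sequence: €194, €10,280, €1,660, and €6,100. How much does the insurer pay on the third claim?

#1 (€194): all of it applies to the deductible. Cost to owner: €194. OOP to date €194. Plan pays €194 − €194 = €0.
#2 (€10,280): deductible takes €391, €9,889 remains; coinsurance €9,889 × 20% = €1,977.80. Owner owes €2,368.80 (running OOP €2,562.80). Insurer: €10,280 − €2,368.80 = €7,911.20.
#3 (€1,660): deductible already satisfied, so owner's share is 20% × €1,660 = €332. That would push OOP to €2,894.80, over the €2,700 cap, so owner pays €2,700 − €2,562.80 = €137.20. Plan pays €1,660 − €137.20 = €1,522.80.

€1,522.80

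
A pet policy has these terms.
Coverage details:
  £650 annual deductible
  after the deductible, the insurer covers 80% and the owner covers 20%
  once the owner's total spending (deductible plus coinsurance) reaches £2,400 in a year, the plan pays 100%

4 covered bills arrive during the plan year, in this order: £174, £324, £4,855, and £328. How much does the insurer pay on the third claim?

£3,762.40

Claim 1 (£174): fully absorbed by the deductible. Owner owes £174 (running OOP £174). Insurer: £174 − £174 = £0.
Claim 2 (£324): entire amount goes to the deductible. Owner pays £324; OOP now £498. Insurer: £324 − £324 = £0.
Claim 3 (£4,855): deductible takes £152, £4,703 remains; 20% of £4,703 = £940.60. Cost to owner: £1,092.60. OOP to date £1,590.60. Insurer: £4,855 − £1,092.60 = £3,762.40.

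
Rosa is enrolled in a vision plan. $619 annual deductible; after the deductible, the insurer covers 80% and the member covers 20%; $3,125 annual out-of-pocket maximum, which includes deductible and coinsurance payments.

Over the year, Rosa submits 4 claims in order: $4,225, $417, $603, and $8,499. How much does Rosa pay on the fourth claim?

$1,580.80

Bill 1, $4,225: $619 finishes the deductible; $3,606 goes to coinsurance; 20% of $3,606 = $721.20. Member owes $1,340.20 (running OOP $1,340.20).
Bill 2, $417: deductible met; 20% of $417 = $83.40. Member pays $83.40; OOP now $1,423.60.
Bill 3, $603: deductible already satisfied, so member's share is 20% × $603 = $120.60. Member owes $120.60 (running OOP $1,544.20).
Bill 4, $8,499: 20% coinsurance on $8,499 = $1,699.80. That would push OOP to $3,244, over the $3,125 cap, so member pays $3,125 − $1,544.20 = $1,580.80.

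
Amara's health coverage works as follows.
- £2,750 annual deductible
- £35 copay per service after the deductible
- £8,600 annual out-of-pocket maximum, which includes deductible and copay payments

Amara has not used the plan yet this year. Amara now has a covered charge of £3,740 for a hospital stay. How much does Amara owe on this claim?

£2,785

The full £2,750 deductible is still open; £2,750 of this bill applies to it.
After the £2,750 deductible portion, £3,740 − £2,750 = £990 is subject to the copay.
Copay on this service: £35.
Patient responsibility before any cap: £2,750 + £35 = £2,785.
Cumulative spending £0 + £2,785 = £2,785 stays under the £8,600 maximum.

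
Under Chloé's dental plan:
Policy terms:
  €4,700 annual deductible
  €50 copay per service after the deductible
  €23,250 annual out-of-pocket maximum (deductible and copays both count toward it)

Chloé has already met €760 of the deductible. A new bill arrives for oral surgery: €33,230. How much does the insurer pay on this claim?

Deductible still to meet: €4,700 − €760 = €3,940.
That leaves €33,230 − €3,940 = €29,290 for the copay.
Copay on this service: €50.
That puts the patient's cost at €3,940 + €50 = €3,990 before any cap.
Cumulative spending €760 + €3,990 = €4,750 stays under the €23,250 maximum.
The plan picks up €33,230 − €3,990 = €29,240.

€29,240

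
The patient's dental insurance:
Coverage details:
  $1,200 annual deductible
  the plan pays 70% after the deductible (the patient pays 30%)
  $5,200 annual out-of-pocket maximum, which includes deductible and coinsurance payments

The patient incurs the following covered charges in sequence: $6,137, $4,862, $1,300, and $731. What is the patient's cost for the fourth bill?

$219.30

#1 ($6,137): $1,200 to deductible, leaving $4,937; 30% of $4,937 = $1,481.10. Cost to patient: $2,681.10. OOP to date $2,681.10.
#2 ($4,862): 30% coinsurance on $4,862 = $1,458.60. Cost to patient: $1,458.60. OOP to date $4,139.70.
#3 ($1,300): deductible already satisfied, so patient's share is 30% × $1,300 = $390. Cost to patient: $390. OOP to date $4,529.70.
#4 ($731): 30% coinsurance on $731 = $219.30. Cost to patient: $219.30. OOP to date $4,749.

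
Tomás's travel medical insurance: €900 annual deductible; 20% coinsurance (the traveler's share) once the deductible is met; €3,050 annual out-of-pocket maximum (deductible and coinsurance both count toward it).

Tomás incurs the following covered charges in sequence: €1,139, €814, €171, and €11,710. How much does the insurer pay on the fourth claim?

€9,804.80

Claim 1 — €1,139: €900 to deductible, leaving €239; coinsurance €239 × 20% = €47.80. Traveler pays €947.80; OOP now €947.80. Plan pays €1,139 − €947.80 = €191.20.
Claim 2 — €814: deductible met; 20% of €814 = €162.80. Cost to traveler: €162.80. OOP to date €1,110.60. Plan pays €814 − €162.80 = €651.20.
Claim 3 — €171: deductible already satisfied, so traveler's share is 20% × €171 = €34.20. Traveler pays €34.20; OOP now €1,144.80. Plan pays €171 − €34.20 = €136.80.
Claim 4 — €11,710: deductible already satisfied, so traveler's share is 20% × €11,710 = €2,342. Adding that to €1,144.80 gives €3,486.80, past the €3,050 cap; traveler pays only €3,050 − €1,144.80 = €1,905.20. Plan pays €11,710 − €1,905.20 = €9,804.80.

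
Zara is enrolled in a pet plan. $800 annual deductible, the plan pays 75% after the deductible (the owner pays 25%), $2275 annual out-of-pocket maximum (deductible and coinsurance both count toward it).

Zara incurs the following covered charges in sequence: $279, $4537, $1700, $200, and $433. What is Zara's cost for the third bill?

$425

Claim 1 ($279): fully absorbed by the deductible. Cost to owner: $279. OOP to date $279.
Claim 2 ($4537): $521 to deductible, leaving $4016; 25% of $4016 = $1004. Owner owes $1525 (running OOP $1804).
Claim 3 ($1700): deductible met; 25% of $1700 = $425. Owner owes $425 (running OOP $2229).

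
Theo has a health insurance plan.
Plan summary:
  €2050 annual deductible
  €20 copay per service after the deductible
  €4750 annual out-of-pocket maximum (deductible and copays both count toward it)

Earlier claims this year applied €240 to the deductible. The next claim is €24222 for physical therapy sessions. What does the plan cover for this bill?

€22392

Remaining deductible: €2050 − €240 = €1810.
The remaining €22412 (= €24222 − €1810) moves to the copay.
Copay on this service: €20.
Patient responsibility before any cap: €1810 + €20 = €1830.
Cumulative spending €240 + €1830 = €2070 stays under the €4750 maximum.
Insurer pays the balance: €24222 − €1830 = €22392.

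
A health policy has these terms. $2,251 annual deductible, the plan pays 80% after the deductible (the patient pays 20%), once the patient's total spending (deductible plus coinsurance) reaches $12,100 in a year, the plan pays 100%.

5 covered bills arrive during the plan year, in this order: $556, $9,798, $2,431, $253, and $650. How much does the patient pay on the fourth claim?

$50.60

Claim 1 — $556: fully absorbed by the deductible. Patient pays $556; OOP now $556.
Claim 2 — $9,798: $1,695 finishes the deductible; $8,103 goes to coinsurance; 20% of $8,103 = $1,620.60. Patient pays $3,315.60; OOP now $3,871.60.
Claim 3 — $2,431: 20% coinsurance on $2,431 = $486.20. Cost to patient: $486.20. OOP to date $4,357.80.
Claim 4 — $253: 20% coinsurance on $253 = $50.60. Cost to patient: $50.60. OOP to date $4,408.40.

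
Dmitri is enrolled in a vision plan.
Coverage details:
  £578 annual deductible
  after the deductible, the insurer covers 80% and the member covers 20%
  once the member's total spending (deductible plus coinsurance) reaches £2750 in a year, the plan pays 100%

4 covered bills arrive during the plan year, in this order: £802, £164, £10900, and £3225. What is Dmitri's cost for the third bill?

£2094.40

Claim 1 (£802): deductible takes £578, £224 remains; coinsurance £224 × 20% = £44.80. Member owes £622.80 (running OOP £622.80).
Claim 2 (£164): 20% coinsurance on £164 = £32.80. Member owes £32.80 (running OOP £655.60).
Claim 3 (£10900): deductible already satisfied, so member's share is 20% × £10900 = £2180. Adding that to £655.60 gives £2835.60, past the £2750 cap; member pays only £2750 − £655.60 = £2094.40.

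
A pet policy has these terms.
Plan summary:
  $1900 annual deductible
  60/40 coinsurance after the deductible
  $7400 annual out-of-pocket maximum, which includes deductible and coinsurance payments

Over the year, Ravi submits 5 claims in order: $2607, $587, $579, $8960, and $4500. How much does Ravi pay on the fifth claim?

$1166.80

Bill 1, $2607: deductible takes $1900, $707 remains; 40% of $707 = $282.80. Owner owes $2182.80 (running OOP $2182.80).
Bill 2, $587: deductible met; 40% of $587 = $234.80. Owner owes $234.80 (running OOP $2417.60).
Bill 3, $579: 40% coinsurance on $579 = $231.60. Owner owes $231.60 (running OOP $2649.20).
Bill 4, $8960: 40% coinsurance on $8960 = $3584. Owner pays $3584; OOP now $6233.20.
Bill 5, $4500: deductible already satisfied, so owner's share is 40% × $4500 = $1800. OOP would hit $8033.20 > $7400, so the cap limits the owner to $7400 − $6233.20 = $1166.80.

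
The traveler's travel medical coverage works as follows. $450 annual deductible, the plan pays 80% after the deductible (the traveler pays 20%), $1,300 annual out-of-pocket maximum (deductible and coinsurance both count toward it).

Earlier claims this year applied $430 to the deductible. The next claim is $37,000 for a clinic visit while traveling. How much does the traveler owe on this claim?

Deductible still to meet: $450 − $430 = $20.
The remaining $36,980 (= $37,000 − $20) moves to coinsurance.
Traveler's 20% share of $36,980 is $7,396.
That puts the traveler's cost at $20 + $7,396 = $7,416 before any cap.
That would bring total out-of-pocket to $7,846, past the $1,300 cap. The traveler is capped at $1,300 − $430 = $870 on this claim.

$870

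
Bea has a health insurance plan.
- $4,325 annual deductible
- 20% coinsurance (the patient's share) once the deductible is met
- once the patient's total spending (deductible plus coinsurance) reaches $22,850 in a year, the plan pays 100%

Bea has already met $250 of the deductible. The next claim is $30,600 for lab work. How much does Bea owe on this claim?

$250 of the $4,325 deductible is already met, leaving $4,075.
After the $4,075 deductible portion, $30,600 − $4,075 = $26,525 is subject to coinsurance.
Coinsurance: $26,525 × 20% = $5,305.
That puts the patient's cost at $4,075 + $5,305 = $9,380 before any cap.
Total out-of-pocket so far would be $250 + $9,380 = $9,630, below the $22,850 cap — no reduction.

$9,380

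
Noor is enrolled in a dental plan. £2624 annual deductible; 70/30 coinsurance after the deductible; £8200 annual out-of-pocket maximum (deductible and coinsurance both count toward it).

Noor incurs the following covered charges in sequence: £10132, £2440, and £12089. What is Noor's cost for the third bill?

#1 (£10132): deductible takes £2624, £7508 remains; coinsurance £7508 × 30% = £2252.40. Patient pays £4876.40; OOP now £4876.40.
#2 (£2440): deductible met; 30% of £2440 = £732. Patient owes £732 (running OOP £5608.40).
#3 (£12089): deductible met; 30% of £12089 = £3626.70. Adding that to £5608.40 gives £9235.10, past the £8200 cap; patient pays only £8200 − £5608.40 = £2591.60.

£2591.60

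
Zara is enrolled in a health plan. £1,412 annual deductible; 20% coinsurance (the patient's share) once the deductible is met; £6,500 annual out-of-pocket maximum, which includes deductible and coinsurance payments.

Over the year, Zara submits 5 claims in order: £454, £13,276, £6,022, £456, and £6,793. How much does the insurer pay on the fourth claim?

£364.80

#1 (£454): entire amount goes to the deductible. Patient pays £454; OOP now £454. Plan pays £454 − £454 = £0.
#2 (£13,276): £958 finishes the deductible; £12,318 goes to coinsurance; coinsurance £12,318 × 20% = £2,463.60. Patient owes £3,421.60 (running OOP £3,875.60). Plan pays £13,276 − £3,421.60 = £9,854.40.
#3 (£6,022): 20% coinsurance on £6,022 = £1,204.40. Patient pays £1,204.40; OOP now £5,080. Plan pays £6,022 − £1,204.40 = £4,817.60.
#4 (£456): 20% coinsurance on £456 = £91.20. Patient owes £91.20 (running OOP £5,171.20). Insurer: £456 − £91.20 = £364.80.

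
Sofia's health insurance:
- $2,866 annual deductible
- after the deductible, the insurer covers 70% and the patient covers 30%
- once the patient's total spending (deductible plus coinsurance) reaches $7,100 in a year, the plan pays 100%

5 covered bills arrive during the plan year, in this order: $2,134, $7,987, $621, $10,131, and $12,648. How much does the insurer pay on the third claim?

$434.70

Claim 1 — $2,134: entire amount goes to the deductible. Patient pays $2,134; OOP now $2,134. Insurer: $2,134 − $2,134 = $0.
Claim 2 — $7,987: $732 finishes the deductible; $7,255 goes to coinsurance; patient's 30% is $2,176.50. Patient pays $2,908.50; OOP now $5,042.50. Insurer: $7,987 − $2,908.50 = $5,078.50.
Claim 3 — $621: 30% coinsurance on $621 = $186.30. Cost to patient: $186.30. OOP to date $5,228.80. Insurer: $621 − $186.30 = $434.70.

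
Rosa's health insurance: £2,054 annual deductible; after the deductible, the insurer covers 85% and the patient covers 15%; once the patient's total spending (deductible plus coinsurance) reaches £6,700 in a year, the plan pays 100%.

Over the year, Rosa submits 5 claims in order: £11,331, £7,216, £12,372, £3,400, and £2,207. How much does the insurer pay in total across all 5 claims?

£29,826

Claim 1 (£11,331): £2,054 finishes the deductible; £9,277 goes to coinsurance; coinsurance £9,277 × 15% = £1,391.55. Patient owes £3,445.55 (running OOP £3,445.55). Plan pays £11,331 − £3,445.55 = £7,885.45.
Claim 2 (£7,216): 15% coinsurance on £7,216 = £1,082.40. Patient owes £1,082.40 (running OOP £4,527.95). Insurer: £7,216 − £1,082.40 = £6,133.60.
Claim 3 (£12,372): deductible already satisfied, so patient's share is 15% × £12,372 = £1,855.80. Patient owes £1,855.80 (running OOP £6,383.75). Plan pays £12,372 − £1,855.80 = £10,516.20.
Claim 4 (£3,400): 15% coinsurance on £3,400 = £510. That would push OOP to £6,893.75, over the £6,700 cap, so patient pays £6,700 − £6,383.75 = £316.25. Insurer: £3,400 − £316.25 = £3,083.75.
Claim 5 (£2,207): 15% coinsurance on £2,207 = £331.05. OOP would hit £7,031.05 > £6,700, so the cap limits the patient to £6,700 − £6,700 = £0. Plan pays £2,207 − £0 = £2,207.
Insurer total = bills − patient's total = £36,526 − £6,700 = £29,826.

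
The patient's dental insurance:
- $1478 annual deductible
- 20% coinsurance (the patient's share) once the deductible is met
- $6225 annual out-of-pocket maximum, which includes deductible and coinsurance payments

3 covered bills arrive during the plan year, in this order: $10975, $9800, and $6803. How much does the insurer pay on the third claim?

$5915.40

#1 ($10975): $1478 to deductible, leaving $9497; patient's 20% is $1899.40. Cost to patient: $3377.40. OOP to date $3377.40. Insurer: $10975 − $3377.40 = $7597.60.
#2 ($9800): deductible already satisfied, so patient's share is 20% × $9800 = $1960. Patient owes $1960 (running OOP $5337.40). Insurer: $9800 − $1960 = $7840.
#3 ($6803): deductible already satisfied, so patient's share is 20% × $6803 = $1360.60. OOP would hit $6698 > $6225, so the cap limits the patient to $6225 − $5337.40 = $887.60. Plan pays $6803 − $887.60 = $5915.40.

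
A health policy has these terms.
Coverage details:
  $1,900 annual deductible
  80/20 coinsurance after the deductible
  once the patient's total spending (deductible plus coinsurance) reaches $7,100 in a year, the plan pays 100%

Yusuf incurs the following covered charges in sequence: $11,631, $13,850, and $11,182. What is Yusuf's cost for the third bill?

Bill 1, $11,631: $1,900 to deductible, leaving $9,731; 20% of $9,731 = $1,946.20. Patient owes $3,846.20 (running OOP $3,846.20).
Bill 2, $13,850: deductible met; 20% of $13,850 = $2,770. Patient pays $2,770; OOP now $6,616.20.
Bill 3, $11,182: deductible met; 20% of $11,182 = $2,236.40. That would push OOP to $8,852.60, over the $7,100 cap, so patient pays $7,100 − $6,616.20 = $483.80.

$483.80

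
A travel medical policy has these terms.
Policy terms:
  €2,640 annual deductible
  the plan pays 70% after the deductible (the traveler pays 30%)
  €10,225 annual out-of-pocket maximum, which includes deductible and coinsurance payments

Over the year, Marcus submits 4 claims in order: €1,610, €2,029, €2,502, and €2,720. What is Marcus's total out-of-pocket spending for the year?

€4,506.30

Claim 1 (€1,610): all of it applies to the deductible. Traveler owes €1,610 (running OOP €1,610).
Claim 2 (€2,029): €1,030 to deductible, leaving €999; traveler's 30% is €299.70. Traveler owes €1,329.70 (running OOP €2,939.70).
Claim 3 (€2,502): deductible met; 30% of €2,502 = €750.60. Traveler owes €750.60 (running OOP €3,690.30).
Claim 4 (€2,720): deductible met; 30% of €2,720 = €816. Cost to traveler: €816. OOP to date €4,506.30.
Summing the traveler's payments: €1,610 + €1,329.70 + €750.60 + €816 = €4,506.30.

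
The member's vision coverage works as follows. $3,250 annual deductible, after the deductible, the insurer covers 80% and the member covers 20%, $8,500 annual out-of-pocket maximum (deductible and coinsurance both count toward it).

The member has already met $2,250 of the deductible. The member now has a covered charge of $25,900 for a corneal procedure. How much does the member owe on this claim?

$5,980

$2,250 of the $3,250 deductible is already met, leaving $1,000.
After the $1,000 deductible portion, $25,900 − $1,000 = $24,900 is subject to coinsurance.
Member's 20% share of $24,900 is $4,980.
That puts the member's cost at $1,000 + $4,980 = $5,980 before any cap.
Cumulative spending $2,250 + $5,980 = $8,230 stays under the $8,500 maximum.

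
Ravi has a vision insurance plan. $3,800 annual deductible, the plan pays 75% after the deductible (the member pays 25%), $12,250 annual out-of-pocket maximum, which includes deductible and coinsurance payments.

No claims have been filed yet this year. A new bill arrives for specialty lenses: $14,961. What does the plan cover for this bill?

$8,370.75

Deductible not yet touched, so the first $3,800 of the bill goes to the deductible.
After the $3,800 deductible portion, $14,961 − $3,800 = $11,161 is subject to coinsurance.
25% of $11,161 = $2,790.25 falls to the member.
Member responsibility before any cap: $3,800 + $2,790.25 = $6,590.25.
Year-to-date out-of-pocket becomes $0 + $6,590.25 = $6,590.25, still under the $12,250 maximum, so no cap applies.
Insurer pays the balance: $14,961 − $6,590.25 = $8,370.75.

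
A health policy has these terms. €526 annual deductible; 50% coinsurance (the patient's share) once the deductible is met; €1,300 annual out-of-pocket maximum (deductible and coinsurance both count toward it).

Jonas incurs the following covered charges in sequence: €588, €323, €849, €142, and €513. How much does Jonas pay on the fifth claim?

Bill 1, €588: deductible takes €526, €62 remains; coinsurance €62 × 50% = €31. Patient pays €557; OOP now €557.
Bill 2, €323: 50% coinsurance on €323 = €161.50. Patient owes €161.50 (running OOP €718.50).
Bill 3, €849: deductible already satisfied, so patient's share is 50% × €849 = €424.50. Cost to patient: €424.50. OOP to date €1,143.
Bill 4, €142: 50% coinsurance on €142 = €71. Patient owes €71 (running OOP €1,214).
Bill 5, €513: deductible already satisfied, so patient's share is 50% × €513 = €256.50. OOP would hit €1,470.50 > €1,300, so the cap limits the patient to €1,300 − €1,214 = €86.

€86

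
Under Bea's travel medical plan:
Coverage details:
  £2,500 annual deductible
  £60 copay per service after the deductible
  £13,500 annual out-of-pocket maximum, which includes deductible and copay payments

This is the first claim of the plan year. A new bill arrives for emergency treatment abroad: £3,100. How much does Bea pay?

Deductible not yet touched, so the first £2,500 of the bill goes to the deductible.
That leaves £3,100 − £2,500 = £600 for the copay.
Copay on this service: £60.
So the traveler owes £2,500 + £60 = £2,560 before any cap.
Cumulative spending £0 + £2,560 = £2,560 stays under the £13,500 maximum.

£2,560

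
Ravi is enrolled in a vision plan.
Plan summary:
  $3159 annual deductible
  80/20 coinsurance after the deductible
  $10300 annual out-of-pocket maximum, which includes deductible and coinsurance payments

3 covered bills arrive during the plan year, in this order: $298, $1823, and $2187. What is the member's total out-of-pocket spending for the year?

$3388.80

#1 ($298): all of it applies to the deductible. Member owes $298 (running OOP $298).
#2 ($1823): all of it applies to the deductible. Member owes $1823 (running OOP $2121).
#3 ($2187): $1038 to deductible, leaving $1149; 20% of $1149 = $229.80. Member owes $1267.80 (running OOP $3388.80).
Total paid by the member: $298 + $1823 + $1267.80 = $3388.80.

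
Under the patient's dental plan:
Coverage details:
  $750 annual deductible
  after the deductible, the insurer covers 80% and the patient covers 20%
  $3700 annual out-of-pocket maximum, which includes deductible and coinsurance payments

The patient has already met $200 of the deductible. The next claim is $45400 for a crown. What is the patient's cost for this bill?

Remaining deductible: $750 − $200 = $550.
The remaining $44850 (= $45400 − $550) moves to coinsurance.
20% of $44850 = $8970 falls to the patient.
Patient responsibility before any cap: $550 + $8970 = $9520.
That would bring total out-of-pocket to $9720, past the $3700 cap. The patient is capped at $3700 − $200 = $3500 on this claim.

$3500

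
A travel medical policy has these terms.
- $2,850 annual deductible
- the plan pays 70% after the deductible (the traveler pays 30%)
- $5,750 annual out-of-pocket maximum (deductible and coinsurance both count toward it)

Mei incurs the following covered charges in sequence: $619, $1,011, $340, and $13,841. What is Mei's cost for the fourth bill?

#1 ($619): fully absorbed by the deductible. Cost to traveler: $619. OOP to date $619.
#2 ($1,011): entire amount goes to the deductible. Cost to traveler: $1,011. OOP to date $1,630.
#3 ($340): fully absorbed by the deductible. Cost to traveler: $340. OOP to date $1,970.
#4 ($13,841): $880 to deductible, leaving $12,961; 30% of $12,961 = $3,888.30. Deductible plus coinsurance: $880 + $3,888.30 = $4,768.30. Adding that to $1,970 gives $6,738.30, past the $5,750 cap; traveler pays only $5,750 − $1,970 = $3,780.

$3,780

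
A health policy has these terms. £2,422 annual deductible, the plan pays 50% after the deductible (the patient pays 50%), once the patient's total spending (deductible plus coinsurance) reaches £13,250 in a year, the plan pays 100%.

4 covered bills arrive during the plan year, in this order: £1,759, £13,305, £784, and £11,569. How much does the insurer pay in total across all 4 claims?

Claim 1 — £1,759: entire amount goes to the deductible. Patient owes £1,759 (running OOP £1,759). Insurer: £1,759 − £1,759 = £0.
Claim 2 — £13,305: £663 to deductible, leaving £12,642; coinsurance £12,642 × 50% = £6,321. Cost to patient: £6,984. OOP to date £8,743. Insurer: £13,305 − £6,984 = £6,321.
Claim 3 — £784: deductible met; 50% of £784 = £392. Patient pays £392; OOP now £9,135. Plan pays £784 − £392 = £392.
Claim 4 — £11,569: deductible already satisfied, so patient's share is 50% × £11,569 = £5,784.50. OOP would hit £14,919.50 > £13,250, so the cap limits the patient to £13,250 − £9,135 = £4,115. Insurer: £11,569 − £4,115 = £7,454.
Insurer total = bills − patient's total = £27,417 − £13,250 = £14,167.

£14,167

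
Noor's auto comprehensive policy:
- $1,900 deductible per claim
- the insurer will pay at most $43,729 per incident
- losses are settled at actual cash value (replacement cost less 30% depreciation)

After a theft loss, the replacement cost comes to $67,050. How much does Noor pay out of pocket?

$23,321

Actual cash value after 30% depreciation: $67,050 × 70% = $46,935.
Less the $1,900 deductible: $46,935 − $1,900 = $45,035.
The $43,729 per-incident cap binds; insurer pays $43,729.
The policyholder bears the rest of the original loss: $67,050 − $43,729 = $23,321.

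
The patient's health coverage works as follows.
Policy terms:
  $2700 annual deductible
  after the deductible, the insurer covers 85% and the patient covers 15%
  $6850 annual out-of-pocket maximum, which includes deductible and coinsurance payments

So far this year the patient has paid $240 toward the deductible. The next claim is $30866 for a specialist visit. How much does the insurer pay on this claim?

$24256

Deductible still to meet: $2700 − $240 = $2460.
That leaves $30866 − $2460 = $28406 for coinsurance.
Coinsurance: $28406 × 15% = $4260.90.
That puts the patient's cost at $2460 + $4260.90 = $6720.90 before any cap.
That would bring total out-of-pocket to $6960.90, past the $6850 cap. The patient is capped at $6850 − $240 = $6610 on this claim.
The insurer covers the remainder: $30866 − $6610 = $24256.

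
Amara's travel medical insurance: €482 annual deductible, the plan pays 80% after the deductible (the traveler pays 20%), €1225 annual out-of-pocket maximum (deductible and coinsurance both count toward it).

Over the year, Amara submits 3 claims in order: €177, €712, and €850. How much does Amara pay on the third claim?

€170

Bill 1, €177: fully absorbed by the deductible. Cost to traveler: €177. OOP to date €177.
Bill 2, €712: deductible takes €305, €407 remains; coinsurance €407 × 20% = €81.40. Cost to traveler: €386.40. OOP to date €563.40.
Bill 3, €850: deductible met; 20% of €850 = €170. Traveler pays €170; OOP now €733.40.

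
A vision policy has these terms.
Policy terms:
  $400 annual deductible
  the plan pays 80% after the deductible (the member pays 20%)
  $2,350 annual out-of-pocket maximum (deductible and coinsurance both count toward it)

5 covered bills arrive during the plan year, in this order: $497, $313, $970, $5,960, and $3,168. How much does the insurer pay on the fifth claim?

$2,686

Bill 1, $497: deductible takes $400, $97 remains; member's 20% is $19.40. Member owes $419.40 (running OOP $419.40). Insurer: $497 − $419.40 = $77.60.
Bill 2, $313: deductible already satisfied, so member's share is 20% × $313 = $62.60. Member owes $62.60 (running OOP $482). Plan pays $313 − $62.60 = $250.40.
Bill 3, $970: deductible met; 20% of $970 = $194. Member pays $194; OOP now $676. Plan pays $970 − $194 = $776.
Bill 4, $5,960: deductible met; 20% of $5,960 = $1,192. Member owes $1,192 (running OOP $1,868). Plan pays $5,960 − $1,192 = $4,768.
Bill 5, $3,168: deductible met; 20% of $3,168 = $633.60. Adding that to $1,868 gives $2,501.60, past the $2,350 cap; member pays only $2,350 − $1,868 = $482. Insurer: $3,168 − $482 = $2,686.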